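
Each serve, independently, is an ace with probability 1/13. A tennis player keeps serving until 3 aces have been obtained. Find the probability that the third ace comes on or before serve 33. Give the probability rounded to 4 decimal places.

Finishing within 33 serves ⇔ at least 3 successes in the first 33. With X ~ Binomial(33, 0.076923), P(Y ≤ 33) = 1 − P(X ≤ 2).
  k=0: C(33,0)·0.076923^0·0.923077^33 = 0.071261
  k=1: C(33,1)·0.076923^1·0.923077^32 = 0.195967
  k=2: C(33,2)·0.076923^2·0.923077^31 = 0.261289
1 − 0.528517 = 0.471483

0.4715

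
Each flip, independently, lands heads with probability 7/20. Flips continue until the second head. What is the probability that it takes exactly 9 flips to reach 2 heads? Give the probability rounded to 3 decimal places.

Y = trial on which the second success occurs; negative binomial, r=2, p=0.35.
P(Y=9) = C(8,1) · p^2 · (1−p)^7
= 8 · 0.1225 · 0.049022 = 0.04804

0.048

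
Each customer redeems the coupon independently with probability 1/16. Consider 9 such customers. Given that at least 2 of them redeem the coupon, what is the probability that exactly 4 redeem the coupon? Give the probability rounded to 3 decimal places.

0.013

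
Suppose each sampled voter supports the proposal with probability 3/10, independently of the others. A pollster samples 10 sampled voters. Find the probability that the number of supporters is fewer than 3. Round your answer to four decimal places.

0.3828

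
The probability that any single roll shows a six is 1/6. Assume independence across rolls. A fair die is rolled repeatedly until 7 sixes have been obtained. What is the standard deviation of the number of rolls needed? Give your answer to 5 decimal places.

Y = total rolls until the seventh success; negative binomial with r=7, p=0.166667.
SD(Y) = √[r(1−p)/p²] = √(210.0000000) = 14.4913767

14.49138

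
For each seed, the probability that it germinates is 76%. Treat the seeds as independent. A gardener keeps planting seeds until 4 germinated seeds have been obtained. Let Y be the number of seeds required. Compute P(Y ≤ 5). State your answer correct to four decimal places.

Finishing within 5 seeds ⇔ at least 4 successes in the first 5. With X ~ Binomial(5, 0.76), P(Y ≤ 5) = 1 − P(X ≤ 3).
  k=0: C(5,0)·0.76^0·0.24^5 = 0.000796
  k=1: C(5,1)·0.76^1·0.24^4 = 0.012607
  k=2: C(5,2)·0.76^2·0.24^3 = 0.079847
  k=3: C(5,3)·0.76^3·0.24^2 = 0.252850
1 − 0.346101 = 0.653899

0.6539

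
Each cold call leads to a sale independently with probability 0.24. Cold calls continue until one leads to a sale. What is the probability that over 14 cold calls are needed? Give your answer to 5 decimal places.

Y = number of cold calls to the first success; geometric, p = 0.24.
P(Y > 14) = P(first 14 all fail) = (1−p)^14 = 0.0214482

0.02145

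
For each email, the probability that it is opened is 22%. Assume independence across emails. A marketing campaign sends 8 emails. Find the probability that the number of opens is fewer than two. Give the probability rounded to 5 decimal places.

0.44617

X ~ Binomial(8, 0.22); P(X ≤ 1) = Σ C(8,k) p^k (1−p)^(8−k) over k:
  k=0: C(8,0)·0.22^0·0.78^8 = 0.1370114
  k=1: C(8,1)·0.22^1·0.78^7 = 0.3091540
Total = 0.4461654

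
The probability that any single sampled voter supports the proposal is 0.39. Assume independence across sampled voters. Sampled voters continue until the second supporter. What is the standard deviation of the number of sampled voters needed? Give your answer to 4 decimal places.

Y = total sampled voters until the second success; negative binomial with r=2, p=0.39.
SD(Y) = √[r(1−p)/p²] = √(8.021039) = 2.832144

2.8321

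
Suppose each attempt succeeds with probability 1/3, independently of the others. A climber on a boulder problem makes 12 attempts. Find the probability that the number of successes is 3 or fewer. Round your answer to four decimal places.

0.3931

X ~ Binomial(12, 0.333333); P(X ≤ 3) = Σ C(12,k) p^k (1−p)^(12−k) over k:
  k=0: C(12,0)·0.333333^0·0.666667^12 = 0.007707
  k=1: C(12,1)·0.333333^1·0.666667^11 = 0.046244
  k=2: C(12,2)·0.333333^2·0.666667^10 = 0.127171
  k=3: C(12,3)·0.333333^3·0.666667^9 = 0.211952
Total = 0.393075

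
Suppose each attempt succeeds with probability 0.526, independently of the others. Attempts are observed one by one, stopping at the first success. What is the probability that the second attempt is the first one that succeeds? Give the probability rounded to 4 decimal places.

0.2493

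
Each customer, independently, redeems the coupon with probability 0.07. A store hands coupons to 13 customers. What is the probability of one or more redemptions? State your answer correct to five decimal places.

P(at least one) = 1 − P(none) = 1 − (1 − 0.07)^13
= 1 − 0.3892946 = 0.6107054

0.61071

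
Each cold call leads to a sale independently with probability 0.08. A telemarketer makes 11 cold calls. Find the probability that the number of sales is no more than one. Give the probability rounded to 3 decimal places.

X ~ Binomial(11, 0.08); P(X ≤ 1) = Σ C(11,k) p^k (1−p)^(11−k) over k:
  k=0: C(11,0)·0.08^0·0.92^11 = 0.39964
  k=1: C(11,1)·0.08^1·0.92^10 = 0.38226
Total = 0.78190

0.782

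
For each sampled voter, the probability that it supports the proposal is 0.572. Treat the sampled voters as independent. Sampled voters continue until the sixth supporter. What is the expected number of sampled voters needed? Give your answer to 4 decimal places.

Y = total sampled voters until the sixth success; negative binomial with r=6, p=0.572.
E[Y] = r / p = 6 / 0.572 = 10.489510

10.4895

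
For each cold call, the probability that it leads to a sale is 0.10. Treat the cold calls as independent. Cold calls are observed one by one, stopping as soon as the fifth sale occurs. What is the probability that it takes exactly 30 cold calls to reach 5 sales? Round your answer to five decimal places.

0.01705

Y = trial on which the fifth success occurs; negative binomial, r=5, p=0.10.
P(Y=30) = C(29,4) · p^5 · (1−p)^25
= 23751 · 1e-05 · 0.07179 = 0.0170508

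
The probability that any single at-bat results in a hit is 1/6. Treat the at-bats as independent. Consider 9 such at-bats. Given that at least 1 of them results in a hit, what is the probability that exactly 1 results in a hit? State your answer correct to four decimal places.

X ~ Binomial(9, 0.166667). Want P(X=1 | X≥1) = P(X=1) / P(X≥1).
P(X=1) = C(9,1)·0.166667^1·0.833333^8 = 0.348852
P(X≥1) = 1 − 0.193807 = 0.806193
Ratio = 0.348852 / 0.806193 = 0.432715

0.4327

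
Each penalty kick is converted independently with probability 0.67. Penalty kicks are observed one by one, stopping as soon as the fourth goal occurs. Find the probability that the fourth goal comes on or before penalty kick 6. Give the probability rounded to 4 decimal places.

0.6870

Finishing within 6 penalty kicks ⇔ at least 4 successes in the first 6. With X ~ Binomial(6, 0.67), P(Y ≤ 6) = 1 − P(X ≤ 3).
  k=0: C(6,0)·0.67^0·0.33^6 = 0.001291
  k=1: C(6,1)·0.67^1·0.33^5 = 0.015732
  k=2: C(6,2)·0.67^2·0.33^4 = 0.079854
  k=3: C(6,3)·0.67^3·0.33^3 = 0.216170
1 − 0.313048 = 0.686952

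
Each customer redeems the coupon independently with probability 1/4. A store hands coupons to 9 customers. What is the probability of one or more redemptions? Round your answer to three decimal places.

0.925

P(at least one) = 1 − P(none) = 1 − (1 − 0.25)^9
= 1 − 0.07508 = 0.92492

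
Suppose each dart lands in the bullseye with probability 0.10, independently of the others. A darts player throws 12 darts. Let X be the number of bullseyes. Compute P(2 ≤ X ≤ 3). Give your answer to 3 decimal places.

0.315

X ~ Binomial(12, 0.10); P(2 ≤ X ≤ 3) = Σ C(12,k) p^k (1−p)^(12−k) over k:
  k=2: C(12,2)·0.10^2·0.90^10 = 0.23013
  k=3: C(12,3)·0.10^3·0.90^9 = 0.08523
Total = 0.31536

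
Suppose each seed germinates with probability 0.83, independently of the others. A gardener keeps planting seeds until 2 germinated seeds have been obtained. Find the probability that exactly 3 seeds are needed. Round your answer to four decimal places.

Y = trial on which the second success occurs; negative binomial, r=2, p=0.83.
P(Y=3) = C(2,1) · p^2 · (1−p)^1
= 2 · 0.6889 · 0.17 = 0.234226

0.2342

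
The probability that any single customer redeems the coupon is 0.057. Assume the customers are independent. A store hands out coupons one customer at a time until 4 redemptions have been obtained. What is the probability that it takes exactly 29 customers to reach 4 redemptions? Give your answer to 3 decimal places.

Y = trial on which the fourth success occurs; negative binomial, r=4, p=0.057.
P(Y=29) = C(28,3) · p^4 · (1−p)^25
= 3276 · 1.0556e-05 · 0.23056 = 0.00797

0.008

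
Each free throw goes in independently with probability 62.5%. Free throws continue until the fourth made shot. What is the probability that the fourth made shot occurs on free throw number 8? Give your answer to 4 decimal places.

0.1056

Y = trial on which the fourth success occurs; negative binomial, r=4, p=0.625.
P(Y=8) = C(7,3) · p^4 · (1−p)^4
= 35 · 0.15259 · 0.019775 = 0.105612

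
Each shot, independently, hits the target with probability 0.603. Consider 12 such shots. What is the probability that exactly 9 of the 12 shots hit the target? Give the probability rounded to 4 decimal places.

X ~ Binomial(n=12, p=0.603).
P(X=9) = C(12,9) · p^9 · (1−p)^3
= 220 · 0.01054 · 0.062571 = 0.145094

0.1451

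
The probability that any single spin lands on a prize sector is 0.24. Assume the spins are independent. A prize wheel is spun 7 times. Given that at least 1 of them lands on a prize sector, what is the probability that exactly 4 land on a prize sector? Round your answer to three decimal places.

X ~ Binomial(7, 0.24). Want P(X=4 | X≥1) = P(X=4) / P(X≥1).
P(X=4) = C(7,4)·0.24^4·0.76^3 = 0.05097
P(X≥1) = 1 − 0.14645 = 0.85355
Ratio = 0.05097 / 0.85355 = 0.05972

0.060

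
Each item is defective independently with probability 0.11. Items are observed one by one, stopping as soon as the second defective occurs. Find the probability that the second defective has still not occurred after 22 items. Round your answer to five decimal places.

0.28643

Needing more than 22 items ⇔ fewer than 2 successes in the first 22. With X ~ Binomial(22, 0.11), P(Y > 22) = P(X ≤ 1).
  k=0: C(22,0)·0.11^0·0.89^22 = 0.0770159
  k=1: C(22,1)·0.11^1·0.89^21 = 0.2094139
P(X ≤ 1) = 0.2864298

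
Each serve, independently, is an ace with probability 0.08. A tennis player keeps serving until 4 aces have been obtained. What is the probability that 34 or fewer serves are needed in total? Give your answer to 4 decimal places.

0.2875

Finishing within 34 serves ⇔ at least 4 successes in the first 34. With X ~ Binomial(34, 0.08), P(Y ≤ 34) = 1 − P(X ≤ 3).
  k=0: C(34,0)·0.08^0·0.92^34 = 0.058720
  k=1: C(34,1)·0.08^1·0.92^33 = 0.173607
  k=2: C(34,2)·0.08^2·0.92^32 = 0.249088
  k=3: C(34,3)·0.08^3·0.92^31 = 0.231038
1 − 0.712454 = 0.287546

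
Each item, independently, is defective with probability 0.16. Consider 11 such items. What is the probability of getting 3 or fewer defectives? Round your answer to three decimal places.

0.915

X ~ Binomial(11, 0.16); P(X ≤ 3) = Σ C(11,k) p^k (1−p)^(11−k) over k:
  k=0: C(11,0)·0.16^0·0.84^11 = 0.14692
  k=1: C(11,1)·0.16^1·0.84^10 = 0.30783
  k=2: C(11,2)·0.16^2·0.84^9 = 0.29317
  k=3: C(11,3)·0.16^3·0.84^8 = 0.16752
Total = 0.91544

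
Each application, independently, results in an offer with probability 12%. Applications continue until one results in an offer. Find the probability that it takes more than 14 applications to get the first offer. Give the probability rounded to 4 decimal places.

0.1670

Y = number of applications to the first success; geometric, p = 0.12.
P(Y > 14) = P(first 14 all fail) = (1−p)^14 = 0.167016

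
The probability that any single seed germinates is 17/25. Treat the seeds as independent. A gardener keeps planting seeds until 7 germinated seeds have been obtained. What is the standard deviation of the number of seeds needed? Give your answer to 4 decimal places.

2.2010

Y = total seeds until the seventh success; negative binomial with r=7, p=0.68.
SD(Y) = √[r(1−p)/p²] = √(4.844291) = 2.200975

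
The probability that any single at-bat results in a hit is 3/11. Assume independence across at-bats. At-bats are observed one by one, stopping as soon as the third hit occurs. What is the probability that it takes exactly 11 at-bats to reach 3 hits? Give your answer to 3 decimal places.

Y = trial on which the third success occurs; negative binomial, r=3, p=0.272727.
P(Y=11) = C(10,2) · p^3 · (1−p)^8
= 45 · 0.020285 · 0.078267 = 0.07145

0.071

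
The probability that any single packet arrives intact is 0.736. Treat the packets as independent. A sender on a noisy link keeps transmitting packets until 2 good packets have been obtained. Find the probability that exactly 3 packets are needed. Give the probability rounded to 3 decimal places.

0.286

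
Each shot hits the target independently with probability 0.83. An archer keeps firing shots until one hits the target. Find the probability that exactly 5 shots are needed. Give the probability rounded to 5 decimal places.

0.00069

Geometric (trials to first success), p = 0.83.
P(Y = 5) = (1−p)^4 · p = 0.00083521 · 0.83 = 0.0006932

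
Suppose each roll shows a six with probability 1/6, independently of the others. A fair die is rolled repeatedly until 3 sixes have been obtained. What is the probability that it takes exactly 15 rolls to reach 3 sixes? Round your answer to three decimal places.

0.047

Y = trial on which the third success occurs; negative binomial, r=3, p=0.166667.
P(Y=15) = C(14,2) · p^3 · (1−p)^12
= 91 · 0.0046296 · 0.11216 = 0.04725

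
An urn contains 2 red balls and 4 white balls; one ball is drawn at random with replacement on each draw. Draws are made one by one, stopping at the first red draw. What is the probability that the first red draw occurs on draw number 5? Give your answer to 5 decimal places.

0.06584

Geometric (trials to first success), p = 0.333333.
P(Y = 5) = (1−p)^4 · p = 0.19753 · 0.333333 = 0.0658436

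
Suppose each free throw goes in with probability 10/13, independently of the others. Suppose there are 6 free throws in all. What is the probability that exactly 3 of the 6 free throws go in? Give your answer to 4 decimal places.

0.1119

X ~ Binomial(n=6, p=0.769231).
P(X=3) = C(6,3) · p^3 · (1−p)^3
= 20 · 0.45517 · 0.012289 = 0.111875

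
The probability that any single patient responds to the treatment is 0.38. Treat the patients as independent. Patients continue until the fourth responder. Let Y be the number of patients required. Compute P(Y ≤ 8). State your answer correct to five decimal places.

Finishing within 8 patients ⇔ at least 4 successes in the first 8. With X ~ Binomial(8, 0.38), P(Y ≤ 8) = 1 − P(X ≤ 3).
  k=0: C(8,0)·0.38^0·0.62^8 = 0.0218340
  k=1: C(8,1)·0.38^1·0.62^7 = 0.1070571
  k=2: C(8,2)·0.38^2·0.62^6 = 0.2296547
  k=3: C(8,3)·0.38^3·0.62^5 = 0.2815122
1 − 0.6400580 = 0.3599420

0.35994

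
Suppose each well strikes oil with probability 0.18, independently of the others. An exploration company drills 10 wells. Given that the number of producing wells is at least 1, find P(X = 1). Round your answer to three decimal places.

0.350

X ~ Binomial(10, 0.18). Want P(X=1 | X≥1) = P(X=1) / P(X≥1).
P(X=1) = C(10,1)·0.18^1·0.82^9 = 0.30172
P(X≥1) = 1 − 0.13745 = 0.86255
Ratio = 0.30172 / 0.86255 = 0.34979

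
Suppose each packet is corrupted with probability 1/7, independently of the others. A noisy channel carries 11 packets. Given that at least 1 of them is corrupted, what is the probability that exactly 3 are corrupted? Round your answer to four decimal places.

X ~ Binomial(11, 0.142857). Want P(X=3 | X≥1) = P(X=3) / P(X≥1).
P(X=3) = C(11,3)·0.142857^3·0.857143^8 = 0.140157
P(X≥1) = 1 − 0.183479 = 0.816521
Ratio = 0.140157 / 0.816521 = 0.171652

0.1717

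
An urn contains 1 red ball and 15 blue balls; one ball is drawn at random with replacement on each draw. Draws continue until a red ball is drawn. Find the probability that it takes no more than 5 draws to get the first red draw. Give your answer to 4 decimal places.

0.2758

Y = number of draws to the first success; geometric, p = 0.0625.
P(Y ≤ 5) = 1 − (1−p)^5 = 1 − 0.724196 = 0.275804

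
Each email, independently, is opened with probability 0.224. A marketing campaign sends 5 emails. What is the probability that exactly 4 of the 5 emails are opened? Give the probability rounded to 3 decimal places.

0.010

X ~ Binomial(n=5, p=0.224).
P(X=4) = C(5,4) · p^4 · (1−p)^1
= 5 · 0.0025176 · 0.776 = 0.00977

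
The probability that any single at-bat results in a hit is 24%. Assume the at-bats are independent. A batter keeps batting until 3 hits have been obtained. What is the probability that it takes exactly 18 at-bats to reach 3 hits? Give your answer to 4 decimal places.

Y = trial on which the third success occurs; negative binomial, r=3, p=0.24.
P(Y=18) = C(17,2) · p^3 · (1−p)^15
= 136 · 0.013824 · 0.016301 = 0.030646

0.0306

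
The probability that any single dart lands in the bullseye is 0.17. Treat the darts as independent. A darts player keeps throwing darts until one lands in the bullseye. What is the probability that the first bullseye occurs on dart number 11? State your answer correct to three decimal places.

0.026

Geometric (trials to first success), p = 0.17.
P(Y = 11) = (1−p)^10 · p = 0.15516 · 0.17 = 0.02638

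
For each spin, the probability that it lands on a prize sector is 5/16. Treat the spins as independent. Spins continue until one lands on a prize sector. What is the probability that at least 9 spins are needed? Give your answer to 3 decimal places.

0.050

Y = number of spins to the first success; geometric, p = 0.3125.
P(Y > 8) = P(first 8 all fail) = (1−p)^8 = 0.04991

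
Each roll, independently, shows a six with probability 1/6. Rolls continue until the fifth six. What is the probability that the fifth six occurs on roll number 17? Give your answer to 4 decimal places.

Y = trial on which the fifth success occurs; negative binomial, r=5, p=0.166667.
P(Y=17) = C(16,4) · p^5 · (1−p)^12
= 1820 · 0.0001286 · 0.11216 = 0.026251

0.0263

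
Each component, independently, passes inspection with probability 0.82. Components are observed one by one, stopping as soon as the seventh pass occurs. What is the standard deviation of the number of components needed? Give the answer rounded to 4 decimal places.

1.3689

Y = total components until the seventh success; negative binomial with r=7, p=0.82.
SD(Y) = √[r(1−p)/p²] = √(1.873885) = 1.368899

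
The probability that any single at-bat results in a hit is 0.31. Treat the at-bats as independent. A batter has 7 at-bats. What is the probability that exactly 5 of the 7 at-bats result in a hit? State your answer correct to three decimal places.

X ~ Binomial(n=7, p=0.31).
P(X=5) = C(7,5) · p^5 · (1−p)^2
= 21 · 0.0028629 · 0.4761 = 0.02862

0.029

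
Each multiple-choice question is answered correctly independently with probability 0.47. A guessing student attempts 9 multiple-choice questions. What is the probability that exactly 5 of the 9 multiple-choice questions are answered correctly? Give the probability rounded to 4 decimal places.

0.2280

X ~ Binomial(n=9, p=0.47).
P(X=5) = C(9,5) · p^5 · (1−p)^4
= 126 · 0.022935 · 0.078905 = 0.228015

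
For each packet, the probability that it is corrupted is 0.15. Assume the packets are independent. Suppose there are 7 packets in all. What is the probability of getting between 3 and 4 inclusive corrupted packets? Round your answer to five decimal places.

0.07254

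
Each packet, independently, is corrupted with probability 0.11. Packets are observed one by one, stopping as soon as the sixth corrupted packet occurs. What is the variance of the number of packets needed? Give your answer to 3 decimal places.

Y = total packets until the sixth success; negative binomial with r=6, p=0.11.
Var(Y) = r(1−p)/p² = 6·0.89 / 0.11² = 441.32231

441.322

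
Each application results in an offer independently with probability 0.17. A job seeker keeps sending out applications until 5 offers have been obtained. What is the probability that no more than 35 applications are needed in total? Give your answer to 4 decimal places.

Finishing within 35 applications ⇔ at least 5 successes in the first 35. With X ~ Binomial(35, 0.17), P(Y ≤ 35) = 1 − P(X ≤ 4).
  k=0: C(35,0)·0.17^0·0.83^35 = 0.001471
  k=1: C(35,1)·0.17^1·0.83^34 = 0.010548
  k=2: C(35,2)·0.17^2·0.83^33 = 0.036728
  k=3: C(35,3)·0.17^3·0.83^32 = 0.082748
  k=4: C(35,4)·0.17^4·0.83^31 = 0.135586
1 − 0.267081 = 0.732919

0.7329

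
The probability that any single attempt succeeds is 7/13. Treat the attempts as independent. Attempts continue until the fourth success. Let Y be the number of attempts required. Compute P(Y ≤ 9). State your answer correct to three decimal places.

0.816

Finishing within 9 attempts ⇔ at least 4 successes in the first 9. With X ~ Binomial(9, 0.538462), P(Y ≤ 9) = 1 − P(X ≤ 3).
  k=0: C(9,0)·0.538462^0·0.461538^9 = 0.00095
  k=1: C(9,1)·0.538462^1·0.461538^8 = 0.00998
  k=2: C(9,2)·0.538462^2·0.461538^7 = 0.04657
  k=3: C(9,3)·0.538462^3·0.461538^6 = 0.12676
1 − 0.18426 = 0.81574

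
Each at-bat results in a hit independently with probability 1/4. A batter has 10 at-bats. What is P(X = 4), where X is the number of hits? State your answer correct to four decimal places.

0.1460

X ~ Binomial(n=10, p=0.25).
P(X=4) = C(10,4) · p^4 · (1−p)^6
= 210 · 0.0039062 · 0.17798 = 0.145998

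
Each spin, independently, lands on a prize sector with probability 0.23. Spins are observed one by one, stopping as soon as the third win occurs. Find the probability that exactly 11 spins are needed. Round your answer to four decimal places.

0.0677

Y = trial on which the third success occurs; negative binomial, r=3, p=0.23.
P(Y=11) = C(10,2) · p^3 · (1−p)^8
= 45 · 0.012167 · 0.12357 = 0.067658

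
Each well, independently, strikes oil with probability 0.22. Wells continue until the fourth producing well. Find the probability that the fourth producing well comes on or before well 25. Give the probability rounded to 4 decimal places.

0.8324

Finishing within 25 wells ⇔ at least 4 successes in the first 25. With X ~ Binomial(25, 0.22), P(Y ≤ 25) = 1 − P(X ≤ 3).
  k=0: C(25,0)·0.22^0·0.78^25 = 0.002006
  k=1: C(25,1)·0.22^1·0.78^24 = 0.014146
  k=2: C(25,2)·0.22^2·0.78^23 = 0.047879
  k=3: C(25,3)·0.22^3·0.78^22 = 0.103533
1 − 0.167563 = 0.832437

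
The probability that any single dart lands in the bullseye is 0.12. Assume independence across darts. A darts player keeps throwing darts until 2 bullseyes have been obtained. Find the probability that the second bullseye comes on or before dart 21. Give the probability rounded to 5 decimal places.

0.73629

Finishing within 21 darts ⇔ at least 2 successes in the first 21. With X ~ Binomial(21, 0.12), P(Y ≤ 21) = 1 − P(X ≤ 1).
  k=0: C(21,0)·0.12^0·0.88^21 = 0.0682553
  k=1: C(21,1)·0.12^1·0.88^20 = 0.1954582
1 − 0.2637135 = 0.7362865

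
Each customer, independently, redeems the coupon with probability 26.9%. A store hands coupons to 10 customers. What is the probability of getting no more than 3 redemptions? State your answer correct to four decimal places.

X ~ Binomial(10, 0.269); P(X ≤ 3) = Σ C(10,k) p^k (1−p)^(10−k) over k:
  k=0: C(10,0)·0.269^0·0.731^10 = 0.043569
  k=1: C(10,1)·0.269^1·0.731^9 = 0.160328
  k=2: C(10,2)·0.269^2·0.731^8 = 0.265495
  k=3: C(10,3)·0.269^3·0.731^7 = 0.260531
Total = 0.729922

0.7299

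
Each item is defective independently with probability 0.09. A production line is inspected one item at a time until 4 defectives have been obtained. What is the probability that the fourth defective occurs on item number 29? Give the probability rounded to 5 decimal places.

0.02034

Y = trial on which the fourth success occurs; negative binomial, r=4, p=0.09.
P(Y=29) = C(28,3) · p^4 · (1−p)^25
= 3276 · 6.561e-05 · 0.094631 = 0.0203399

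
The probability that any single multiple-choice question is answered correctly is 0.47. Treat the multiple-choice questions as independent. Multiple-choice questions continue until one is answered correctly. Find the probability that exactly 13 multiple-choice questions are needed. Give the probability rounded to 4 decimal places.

Geometric (trials to first success), p = 0.47.
P(Y = 13) = (1−p)^12 · p = 0.00049126 · 0.47 = 0.000231

0.0002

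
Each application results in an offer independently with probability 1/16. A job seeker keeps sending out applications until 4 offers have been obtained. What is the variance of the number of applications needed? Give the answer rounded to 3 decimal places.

Y = total applications until the fourth success; negative binomial with r=4, p=0.0625.
Var(Y) = r(1−p)/p² = 4·0.9375 / 0.0625² = 960.00000

960.000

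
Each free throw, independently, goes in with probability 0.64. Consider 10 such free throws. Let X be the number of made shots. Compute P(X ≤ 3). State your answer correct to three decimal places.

0.031

X ~ Binomial(10, 0.64); P(X ≤ 3) = Σ C(10,k) p^k (1−p)^(10−k) over k:
  k=0: C(10,0)·0.64^0·0.36^10 = 0.00004
  k=1: C(10,1)·0.64^1·0.36^9 = 0.00065
  k=2: C(10,2)·0.64^2·0.36^8 = 0.00520
  k=3: C(10,3)·0.64^3·0.36^7 = 0.02465
Total = 0.03054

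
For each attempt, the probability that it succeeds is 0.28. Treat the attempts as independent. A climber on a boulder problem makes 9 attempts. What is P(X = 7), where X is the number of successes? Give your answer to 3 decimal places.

0.003

X ~ Binomial(n=9, p=0.28).
P(X=7) = C(9,7) · p^7 · (1−p)^2
= 36 · 0.00013493 · 0.5184 = 0.00252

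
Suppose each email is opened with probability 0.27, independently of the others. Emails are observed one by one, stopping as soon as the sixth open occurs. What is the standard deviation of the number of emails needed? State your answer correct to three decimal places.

Y = total emails until the sixth success; negative binomial with r=6, p=0.27.
SD(Y) = √[r(1−p)/p²] = √(60.08230) = 7.75128

7.751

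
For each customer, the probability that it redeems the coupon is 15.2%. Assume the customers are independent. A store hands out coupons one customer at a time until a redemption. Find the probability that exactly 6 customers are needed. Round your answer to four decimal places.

Geometric (trials to first success), p = 0.152.
P(Y = 6) = (1−p)^5 · p = 0.43851 · 0.152 = 0.066653

0.0667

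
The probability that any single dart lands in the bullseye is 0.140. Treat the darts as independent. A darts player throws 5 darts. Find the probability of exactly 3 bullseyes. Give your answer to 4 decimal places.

X ~ Binomial(n=5, p=0.14).
P(X=3) = C(5,3) · p^3 · (1−p)^2
= 10 · 0.002744 · 0.7396 = 0.020295

0.0203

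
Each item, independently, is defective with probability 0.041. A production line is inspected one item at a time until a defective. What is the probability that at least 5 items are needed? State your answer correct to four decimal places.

0.8458

Y = number of items to the first success; geometric, p = 0.041.
P(Y > 4) = P(first 4 all fail) = (1−p)^4 = 0.845813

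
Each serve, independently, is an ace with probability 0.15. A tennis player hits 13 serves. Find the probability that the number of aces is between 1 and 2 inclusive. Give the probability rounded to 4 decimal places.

0.5711

X ~ Binomial(13, 0.15); P(1 ≤ X ≤ 2) = Σ C(13,k) p^k (1−p)^(13−k) over k:
  k=1: C(13,1)·0.15^1·0.85^12 = 0.277371
  k=2: C(13,2)·0.15^2·0.85^11 = 0.293687
Total = 0.571059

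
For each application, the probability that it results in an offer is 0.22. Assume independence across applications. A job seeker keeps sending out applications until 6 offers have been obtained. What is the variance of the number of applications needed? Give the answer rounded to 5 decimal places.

Y = total applications until the sixth success; negative binomial with r=6, p=0.22.
Var(Y) = r(1−p)/p² = 6·0.78 / 0.22² = 96.6942149

96.69421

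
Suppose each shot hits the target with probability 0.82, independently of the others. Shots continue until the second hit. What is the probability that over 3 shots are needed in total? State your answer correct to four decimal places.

0.0855

Needing more than 3 shots ⇔ fewer than 2 successes in the first 3. With X ~ Binomial(3, 0.82), P(Y > 3) = P(X ≤ 1).
  k=0: C(3,0)·0.82^0·0.18^3 = 0.005832
  k=1: C(3,1)·0.82^1·0.18^2 = 0.079704
P(X ≤ 1) = 0.085536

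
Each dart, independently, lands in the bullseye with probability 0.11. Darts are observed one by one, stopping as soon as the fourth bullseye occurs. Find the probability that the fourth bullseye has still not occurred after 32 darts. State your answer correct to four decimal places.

0.5258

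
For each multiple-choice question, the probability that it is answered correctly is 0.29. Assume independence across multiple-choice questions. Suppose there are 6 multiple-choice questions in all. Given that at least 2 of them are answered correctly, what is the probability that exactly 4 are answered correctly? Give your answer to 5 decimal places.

X ~ Binomial(6, 0.29). Want P(X=4 | X≥2) = P(X=4) / P(X≥2).
P(X=4) = C(6,4)·0.29^4·0.71^2 = 0.0534811
P(X≥2) = 1 − 0.1281003 − 0.3139359 = 0.5579638
Ratio = 0.0534811 / 0.5579638 = 0.0958504

0.09585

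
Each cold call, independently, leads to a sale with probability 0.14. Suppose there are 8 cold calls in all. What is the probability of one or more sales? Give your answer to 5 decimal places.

P(at least one) = 1 − P(none) = 1 − (1 − 0.14)^8
= 1 − 0.2992179 = 0.7007821

0.70078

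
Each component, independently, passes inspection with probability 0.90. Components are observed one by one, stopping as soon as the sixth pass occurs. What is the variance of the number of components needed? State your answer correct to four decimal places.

0.7407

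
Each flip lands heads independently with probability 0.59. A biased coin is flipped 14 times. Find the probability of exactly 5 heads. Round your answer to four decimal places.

0.0469

X ~ Binomial(n=14, p=0.59).
P(X=5) = C(14,5) · p^5 · (1−p)^9
= 2002 · 0.071492 · 0.00032738 = 0.046857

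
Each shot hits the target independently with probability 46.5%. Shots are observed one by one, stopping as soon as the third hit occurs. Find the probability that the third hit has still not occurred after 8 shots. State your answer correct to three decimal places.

0.195

Needing more than 8 shots ⇔ fewer than 3 successes in the first 8. With X ~ Binomial(8, 0.465), P(Y > 8) = P(X ≤ 2).
  k=0: C(8,0)·0.465^0·0.535^8 = 0.00671
  k=1: C(8,1)·0.465^1·0.535^7 = 0.04667
  k=2: C(8,2)·0.465^2·0.535^6 = 0.14197
P(X ≤ 2) = 0.19535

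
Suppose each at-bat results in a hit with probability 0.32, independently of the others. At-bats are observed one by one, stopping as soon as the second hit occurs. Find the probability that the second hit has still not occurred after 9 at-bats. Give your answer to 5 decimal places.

Needing more than 9 at-bats ⇔ fewer than 2 successes in the first 9. With X ~ Binomial(9, 0.32), P(Y > 9) = P(X ≤ 1).
  k=0: C(9,0)·0.32^0·0.68^9 = 0.0310871
  k=1: C(9,1)·0.32^1·0.68^8 = 0.1316630
P(X ≤ 1) = 0.1627501

0.16275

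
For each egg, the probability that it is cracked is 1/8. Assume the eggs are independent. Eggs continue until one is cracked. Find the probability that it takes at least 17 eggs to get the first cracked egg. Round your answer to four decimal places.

0.1181

Y = number of eggs to the first success; geometric, p = 0.125.
P(Y > 16) = P(first 16 all fail) = (1−p)^16 = 0.118067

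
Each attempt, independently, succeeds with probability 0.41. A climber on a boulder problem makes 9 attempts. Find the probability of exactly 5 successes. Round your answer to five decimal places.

X ~ Binomial(n=9, p=0.41).
P(X=5) = C(9,5) · p^5 · (1−p)^4
= 126 · 0.011586 · 0.12117 = 0.1768878

0.17689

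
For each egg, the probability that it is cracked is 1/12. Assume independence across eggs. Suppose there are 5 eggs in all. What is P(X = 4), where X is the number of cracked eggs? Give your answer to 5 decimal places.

0.00022

X ~ Binomial(n=5, p=0.083333).
P(X=4) = C(5,4) · p^4 · (1−p)^1
= 5 · 4.8225e-05 · 0.91667 = 0.0002210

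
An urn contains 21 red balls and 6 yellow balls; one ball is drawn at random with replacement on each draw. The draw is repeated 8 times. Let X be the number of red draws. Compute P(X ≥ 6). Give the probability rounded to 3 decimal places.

0.746

X ~ Binomial(8, 0.777778); P(X ≥ 6) = Σ C(8,k) p^k (1−p)^(8−k) over k:
  k=6: C(8,6)·0.777778^6·0.222222^2 = 0.30610
  k=7: C(8,7)·0.777778^7·0.222222^1 = 0.30610
  k=8: C(8,8)·0.777778^8·0.222222^0 = 0.13392
Total = 0.74612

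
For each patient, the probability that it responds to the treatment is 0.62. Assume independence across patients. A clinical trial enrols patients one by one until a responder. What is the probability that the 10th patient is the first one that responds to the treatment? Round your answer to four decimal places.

0.0001

Geometric (trials to first success), p = 0.62.
P(Y = 10) = (1−p)^9 · p = 0.00016522 · 0.62 = 0.000102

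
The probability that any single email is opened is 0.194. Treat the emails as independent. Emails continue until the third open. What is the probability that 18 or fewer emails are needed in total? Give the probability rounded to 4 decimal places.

Finishing within 18 emails ⇔ at least 3 successes in the first 18. With X ~ Binomial(18, 0.194), P(Y ≤ 18) = 1 − P(X ≤ 2).
  k=0: C(18,0)·0.194^0·0.806^18 = 0.020608
  k=1: C(18,1)·0.194^1·0.806^17 = 0.089283
  k=2: C(18,2)·0.194^2·0.806^16 = 0.182665
1 − 0.292556 = 0.707444

0.7074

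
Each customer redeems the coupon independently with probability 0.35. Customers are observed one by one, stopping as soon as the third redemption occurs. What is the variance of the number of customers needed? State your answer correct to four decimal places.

Y = total customers until the third success; negative binomial with r=3, p=0.35.
Var(Y) = r(1−p)/p² = 3·0.65 / 0.35² = 15.918367

15.9184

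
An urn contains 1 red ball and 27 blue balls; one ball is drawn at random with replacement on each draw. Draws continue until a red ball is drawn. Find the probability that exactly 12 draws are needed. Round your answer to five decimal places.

0.02394

Geometric (trials to first success), p = 0.035714.
P(Y = 12) = (1−p)^11 · p = 0.67029 · 0.035714 = 0.0239389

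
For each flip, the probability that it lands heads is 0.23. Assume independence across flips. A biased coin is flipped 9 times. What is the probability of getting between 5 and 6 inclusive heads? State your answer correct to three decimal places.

0.034

X ~ Binomial(9, 0.23); P(5 ≤ X ≤ 6) = Σ C(9,k) p^k (1−p)^(9−k) over k:
  k=5: C(9,5)·0.23^5·0.77^4 = 0.02851
  k=6: C(9,6)·0.23^6·0.77^3 = 0.00568
Total = 0.03419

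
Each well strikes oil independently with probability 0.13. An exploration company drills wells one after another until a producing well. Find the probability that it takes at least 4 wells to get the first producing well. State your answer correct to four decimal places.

Y = number of wells to the first success; geometric, p = 0.13.
P(Y > 3) = P(first 3 all fail) = (1−p)^3 = 0.658503

0.6585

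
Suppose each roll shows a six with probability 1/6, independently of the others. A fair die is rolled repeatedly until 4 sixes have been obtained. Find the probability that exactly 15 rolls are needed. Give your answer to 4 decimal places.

0.0378

Y = trial on which the fourth success occurs; negative binomial, r=4, p=0.166667.
P(Y=15) = C(14,3) · p^4 · (1−p)^11
= 364 · 0.0007716 · 0.13459 = 0.037801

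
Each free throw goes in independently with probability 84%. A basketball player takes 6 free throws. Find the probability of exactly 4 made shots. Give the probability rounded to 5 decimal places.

0.19118

X ~ Binomial(n=6, p=0.84).
P(X=4) = C(6,4) · p^4 · (1−p)^2
= 15 · 0.49787 · 0.0256 = 0.1911826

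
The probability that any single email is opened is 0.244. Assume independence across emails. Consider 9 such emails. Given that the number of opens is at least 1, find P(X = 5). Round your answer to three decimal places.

0.039

X ~ Binomial(9, 0.244). Want P(X=5 | X≥1) = P(X=5) / P(X≥1).
P(X=5) = C(9,5)·0.244^5·0.756^4 = 0.03560
P(X≥1) = 1 − 0.08067 = 0.91933
Ratio = 0.03560 / 0.91933 = 0.03872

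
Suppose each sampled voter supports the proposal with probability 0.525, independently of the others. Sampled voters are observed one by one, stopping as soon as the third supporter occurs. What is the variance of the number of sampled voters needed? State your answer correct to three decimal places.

Y = total sampled voters until the third success; negative binomial with r=3, p=0.525.
Var(Y) = r(1−p)/p² = 3·0.475 / 0.525² = 5.17007

5.170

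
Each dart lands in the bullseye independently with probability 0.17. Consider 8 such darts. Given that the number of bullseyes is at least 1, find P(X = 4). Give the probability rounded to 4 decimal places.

X ~ Binomial(8, 0.17). Want P(X=4 | X≥1) = P(X=4) / P(X≥1).
P(X=4) = C(8,4)·0.17^4·0.83^4 = 0.027746
P(X≥1) = 1 − 0.225229 = 0.774771
Ratio = 0.027746 / 0.774771 = 0.035812

0.0358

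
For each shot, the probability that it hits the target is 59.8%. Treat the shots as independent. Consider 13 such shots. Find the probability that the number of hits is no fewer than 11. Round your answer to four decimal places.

0.0563

X ~ Binomial(13, 0.598); P(X ≥ 11) = Σ C(13,k) p^k (1−p)^(13−k) over k:
  k=11: C(13,11)·0.598^11·0.402^2 = 0.044082
  k=12: C(13,12)·0.598^12·0.402^1 = 0.010929
  k=13: C(13,13)·0.598^13·0.402^0 = 0.001251
Total = 0.056262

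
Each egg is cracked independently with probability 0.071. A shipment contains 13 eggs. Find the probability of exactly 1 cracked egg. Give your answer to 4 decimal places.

0.3814

X ~ Binomial(n=13, p=0.071).
P(X=1) = C(13,1) · p^1 · (1−p)^12
= 13 · 0.071 · 0.41323 = 0.381408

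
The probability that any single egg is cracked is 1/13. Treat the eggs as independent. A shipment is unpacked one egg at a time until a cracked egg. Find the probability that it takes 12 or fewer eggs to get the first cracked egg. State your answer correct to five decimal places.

0.61730

Y = number of eggs to the first success; geometric, p = 0.076923.
P(Y ≤ 12) = 1 − (1−p)^12 = 1 − 0.3826967 = 0.6173033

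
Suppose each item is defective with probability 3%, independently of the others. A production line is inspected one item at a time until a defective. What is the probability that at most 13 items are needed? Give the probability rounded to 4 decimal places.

Y = number of items to the first success; geometric, p = 0.03.
P(Y ≤ 13) = 1 − (1−p)^13 = 1 − 0.673027 = 0.326973

0.3270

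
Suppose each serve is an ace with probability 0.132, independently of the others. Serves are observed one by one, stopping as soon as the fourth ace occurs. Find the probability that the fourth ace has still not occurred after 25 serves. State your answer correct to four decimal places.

0.5758

Needing more than 25 serves ⇔ fewer than 4 successes in the first 25. With X ~ Binomial(25, 0.132), P(Y > 25) = P(X ≤ 3).
  k=0: C(25,0)·0.132^0·0.868^25 = 0.029040
  k=1: C(25,1)·0.132^1·0.868^24 = 0.110405
  k=2: C(25,2)·0.132^2·0.868^23 = 0.201476
  k=3: C(25,3)·0.132^3·0.868^22 = 0.234900
P(X ≤ 3) = 0.575820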